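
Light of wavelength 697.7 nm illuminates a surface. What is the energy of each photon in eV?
1.7770 eV

Using E = hf = hc/λ:

E = hc/λ = (6.626×10⁻³⁴ J·s)(3×10⁸ m/s) / (697.7×10⁻⁹ m)
E = 1.7770 eV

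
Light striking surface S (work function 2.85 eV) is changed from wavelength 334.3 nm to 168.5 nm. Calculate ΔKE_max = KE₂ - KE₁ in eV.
3.6493 eV

Using Einstein's equation: KE_max = hc/λ - φ

For λ₁ = 334.3 nm:
KE₁ = hc/λ₁ - φ = 3.7088 - 2.85 = 0.8588 eV

For λ₂ = 168.5 nm:
KE₂ = hc/λ₂ - φ = 7.3581 - 2.85 = 4.5081 eV

Change in KE:
ΔKE = KE₂ - KE₁ = 4.5081 - 0.8588 = 3.6493 eV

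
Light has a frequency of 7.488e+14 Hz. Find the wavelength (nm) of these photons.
400.36 nm

Using the wave equation: c = fλ

Solving for wavelength:
λ = c/f = (3×10⁸ m/s) / (7.488e+14 Hz)
λ = 400.36 nm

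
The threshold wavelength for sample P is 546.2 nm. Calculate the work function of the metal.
2.27 eV

At the threshold wavelength, photon energy equals work function:
φ = hc/λ₀

Calculating:
φ = (6.626×10⁻³⁴ J·s)(3×10⁸ m/s) / (546.2×10⁻⁹ m)
φ = 2.27 eV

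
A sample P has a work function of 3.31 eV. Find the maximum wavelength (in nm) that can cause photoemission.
374.57 nm

The threshold wavelength is when the photon energy equals the work function:
hc/λ₀ = φ

Solving for λ₀:
λ₀ = hc/φ = (6.626×10⁻³⁴ J·s)(3×10⁸ m/s) / (3.31 eV × 1.602×10⁻¹⁹ J/eV)
λ₀ = 374.57 nm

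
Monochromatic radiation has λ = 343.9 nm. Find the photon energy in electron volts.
3.6052 eV

Using E = hf = hc/λ:

E = hc/λ = (6.626×10⁻³⁴ J·s)(3×10⁸ m/s) / (343.9×10⁻⁹ m)
E = 3.6052 eV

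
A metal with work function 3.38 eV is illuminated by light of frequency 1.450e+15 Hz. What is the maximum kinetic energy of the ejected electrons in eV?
2.6167 eV

Using Einstein's photoelectric equation: KE_max = hf - φ

First, calculate the photon energy:
E_photon = hf = (6.626×10⁻³⁴ J·s)(1.450e+15 Hz)
E_photon = 5.9967 eV

Then, the maximum kinetic energy:
KE_max = E_photon - φ = 5.9967 eV - 3.38 eV = 2.6167 eV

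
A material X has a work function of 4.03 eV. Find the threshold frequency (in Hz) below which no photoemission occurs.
9.7445e+14 Hz

The threshold frequency is when the photon energy equals the work function:
hf₀ = φ

Solving for f₀:
f₀ = φ/h = (4.03 eV × 1.602×10⁻¹⁹ J/eV) / (6.626×10⁻³⁴ J·s)
f₀ = 9.7445e+14 Hz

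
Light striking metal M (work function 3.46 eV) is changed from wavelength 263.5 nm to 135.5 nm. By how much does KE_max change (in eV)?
4.4448 eV

Using Einstein's equation: KE_max = hc/λ - φ

For λ₁ = 263.5 nm:
KE₁ = hc/λ₁ - φ = 4.7053 - 3.46 = 1.2453 eV

For λ₂ = 135.5 nm:
KE₂ = hc/λ₂ - φ = 9.1501 - 3.46 = 5.6901 eV

Change in KE:
ΔKE = KE₂ - KE₁ = 5.6901 - 1.2453 = 4.4448 eV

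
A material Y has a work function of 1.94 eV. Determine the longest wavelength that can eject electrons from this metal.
639.09 nm

The threshold wavelength is when the photon energy equals the work function:
hc/λ₀ = φ

Solving for λ₀:
λ₀ = hc/φ = (6.626×10⁻³⁴ J·s)(3×10⁸ m/s) / (1.94 eV × 1.602×10⁻¹⁹ J/eV)
λ₀ = 639.09 nm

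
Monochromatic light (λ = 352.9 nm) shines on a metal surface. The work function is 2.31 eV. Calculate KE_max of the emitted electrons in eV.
1.2033 eV

Using Einstein's photoelectric equation: KE_max = hf - φ = hc/λ - φ

First, calculate the photon energy:
E_photon = hc/λ = (6.626×10⁻³⁴ J·s)(3×10⁸ m/s) / (352.9×10⁻⁹ m)
E_photon = 3.5133 eV

Then, the maximum kinetic energy:
KE_max = E_photon - φ = 3.5133 eV - 2.31 eV = 1.2033 eV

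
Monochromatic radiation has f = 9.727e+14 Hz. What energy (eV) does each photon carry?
4.0228 eV

Using E = hf:

E = hf = (6.626×10⁻³⁴ J·s)(9.727e+14 Hz)
E = 4.0228 eV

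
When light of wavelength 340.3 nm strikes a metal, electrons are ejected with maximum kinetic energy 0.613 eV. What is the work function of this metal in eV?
3.03 eV

From Einstein's photoelectric equation: KE_max = hf - φ = hc/λ - φ

Rearranging for φ:
φ = hc/λ - KE_max

Calculate photon energy:
E_photon = hc/λ = 3.6434 eV

Therefore:
φ = 3.6434 - 0.613 = 3.03 eV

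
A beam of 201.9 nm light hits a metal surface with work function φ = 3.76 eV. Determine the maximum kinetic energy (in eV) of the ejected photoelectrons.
2.3809 eV

Using Einstein's photoelectric equation: KE_max = hf - φ = hc/λ - φ

First, calculate the photon energy:
E_photon = hc/λ = (6.626×10⁻³⁴ J·s)(3×10⁸ m/s) / (201.9×10⁻⁹ m)
E_photon = 6.1409 eV

Then, the maximum kinetic energy:
KE_max = E_photon - φ = 6.1409 eV - 3.76 eV = 2.3809 eV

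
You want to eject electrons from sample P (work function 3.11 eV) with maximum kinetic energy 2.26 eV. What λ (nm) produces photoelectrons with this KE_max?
230.88 nm

From Einstein's equation: KE_max = hc/λ - φ

Rearranging for λ:
hc/λ = KE_max + φ
λ = hc/(KE_max + φ)

Required photon energy:
E_photon = KE_max + φ = 2.26 + 3.11 = 5.37 eV

Required wavelength:
λ = hc/E_photon = (6.626×10⁻³⁴)(3×10⁸) / (5.37 × 1.602×10⁻¹⁹)
λ = 230.88 nm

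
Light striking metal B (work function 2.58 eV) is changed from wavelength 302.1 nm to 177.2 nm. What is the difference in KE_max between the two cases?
2.8928 eV

Using Einstein's equation: KE_max = hc/λ - φ

For λ₁ = 302.1 nm:
KE₁ = hc/λ₁ - φ = 4.1041 - 2.58 = 1.5241 eV

For λ₂ = 177.2 nm:
KE₂ = hc/λ₂ - φ = 6.9969 - 2.58 = 4.4169 eV

Change in KE:
ΔKE = KE₂ - KE₁ = 4.4169 - 1.5241 = 2.8928 eV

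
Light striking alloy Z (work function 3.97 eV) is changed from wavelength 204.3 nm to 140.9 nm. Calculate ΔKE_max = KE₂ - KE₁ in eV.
2.7307 eV

Using Einstein's equation: KE_max = hc/λ - φ

For λ₁ = 204.3 nm:
KE₁ = hc/λ₁ - φ = 6.0687 - 3.97 = 2.0987 eV

For λ₂ = 140.9 nm:
KE₂ = hc/λ₂ - φ = 8.7994 - 3.97 = 4.8294 eV

Change in KE:
ΔKE = KE₂ - KE₁ = 4.8294 - 2.0987 = 2.7307 eV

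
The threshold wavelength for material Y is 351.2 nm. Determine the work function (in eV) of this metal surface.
3.53 eV

At the threshold wavelength, photon energy equals work function:
φ = hc/λ₀

Calculating:
φ = (6.626×10⁻³⁴ J·s)(3×10⁸ m/s) / (351.2×10⁻⁹ m)
φ = 3.53 eV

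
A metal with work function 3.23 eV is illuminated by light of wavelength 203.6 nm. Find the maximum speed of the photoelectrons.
1.0029e+06 m/s

First, find the maximum kinetic energy:
E_photon = hc/λ = 6.0896 eV
KE_max = E_photon - φ = 6.0896 - 3.23 = 2.8596 eV

Convert to Joules: KE_max = 2.8596 × 1.602×10⁻¹⁹ J = 4.5816e-19 J

Then use KE = ½mv² to find velocity:
v = √(2·KE/m) = √(2 × 4.5816e-19 J / 9.109e-31 kg)
v = 1.0029e+06 m/s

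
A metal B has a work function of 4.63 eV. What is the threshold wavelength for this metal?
267.78 nm

The threshold wavelength is when the photon energy equals the work function:
hc/λ₀ = φ

Solving for λ₀:
λ₀ = hc/φ = (6.626×10⁻³⁴ J·s)(3×10⁸ m/s) / (4.63 eV × 1.602×10⁻¹⁹ J/eV)
λ₀ = 267.78 nm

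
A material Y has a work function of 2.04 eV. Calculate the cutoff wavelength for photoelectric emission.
607.77 nm

The threshold wavelength is when the photon energy equals the work function:
hc/λ₀ = φ

Solving for λ₀:
λ₀ = hc/φ = (6.626×10⁻³⁴ J·s)(3×10⁸ m/s) / (2.04 eV × 1.602×10⁻¹⁹ J/eV)
λ₀ = 607.77 nm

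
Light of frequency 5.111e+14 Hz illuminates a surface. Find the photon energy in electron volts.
2.1137 eV

Using E = hf:

E = hf = (6.626×10⁻³⁴ J·s)(5.111e+14 Hz)
E = 2.1137 eV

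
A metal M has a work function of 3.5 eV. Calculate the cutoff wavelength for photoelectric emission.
354.24 nm

The threshold wavelength is when the photon energy equals the work function:
hc/λ₀ = φ

Solving for λ₀:
λ₀ = hc/φ = (6.626×10⁻³⁴ J·s)(3×10⁸ m/s) / (3.5 eV × 1.602×10⁻¹⁹ J/eV)
λ₀ = 354.24 nm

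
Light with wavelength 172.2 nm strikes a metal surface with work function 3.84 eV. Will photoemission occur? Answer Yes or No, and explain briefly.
Yes

For photoemission, the photon energy must exceed the work function.

Photon energy: E = hc/λ = 7.2000 eV
Work function: φ = 3.84 eV

Since E_photon (7.2000 eV) > φ (3.84 eV), photoemission WILL occur.
The threshold wavelength is λ₀ = hc/φ = 322.9 nm.
Since 172.2 nm < 322.9 nm, the light has sufficient energy.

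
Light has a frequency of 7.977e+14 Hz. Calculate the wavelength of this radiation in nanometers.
375.82 nm

Using the wave equation: c = fλ

Solving for wavelength:
λ = c/f = (3×10⁸ m/s) / (7.977e+14 Hz)
λ = 375.82 nm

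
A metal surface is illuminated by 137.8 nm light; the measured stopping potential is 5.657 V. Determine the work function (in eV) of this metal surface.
3.34 eV

The stopping potential gives the maximum kinetic energy: KE_max = eV_s = 5.657 eV

From Einstein's photoelectric equation: KE_max = hc/λ - φ
Rearranging: φ = hc/λ - KE_max

Calculate photon energy:
E_photon = hc/λ = (6.626×10⁻³⁴ J·s)(3×10⁸ m/s) / (137.8×10⁻⁹ m) = 8.9974 eV

Therefore:
φ = 8.9974 - 5.657 = 3.34 eV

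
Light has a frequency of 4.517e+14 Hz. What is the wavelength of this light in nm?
663.70 nm

Using the wave equation: c = fλ

Solving for wavelength:
λ = c/f = (3×10⁸ m/s) / (4.517e+14 Hz)
λ = 663.70 nm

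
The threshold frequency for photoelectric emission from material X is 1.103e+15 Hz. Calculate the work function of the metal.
4.56 eV

At the threshold frequency, photon energy equals work function:
φ = hf₀

Calculating:
φ = (6.626×10⁻³⁴ J·s)(1.103e+15 Hz)
φ = 4.56 eV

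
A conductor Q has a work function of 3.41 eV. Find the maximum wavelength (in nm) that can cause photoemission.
363.59 nm

The threshold wavelength is when the photon energy equals the work function:
hc/λ₀ = φ

Solving for λ₀:
λ₀ = hc/φ = (6.626×10⁻³⁴ J·s)(3×10⁸ m/s) / (3.41 eV × 1.602×10⁻¹⁹ J/eV)
λ₀ = 363.59 nm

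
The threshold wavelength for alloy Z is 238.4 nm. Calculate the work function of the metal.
5.20 eV

At the threshold wavelength, photon energy equals work function:
φ = hc/λ₀

Calculating:
φ = (6.626×10⁻³⁴ J·s)(3×10⁸ m/s) / (238.4×10⁻⁹ m)
φ = 5.20 eV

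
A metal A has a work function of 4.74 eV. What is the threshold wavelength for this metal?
261.57 nm

The threshold wavelength is when the photon energy equals the work function:
hc/λ₀ = φ

Solving for λ₀:
λ₀ = hc/φ = (6.626×10⁻³⁴ J·s)(3×10⁸ m/s) / (4.74 eV × 1.602×10⁻¹⁹ J/eV)
λ₀ = 261.57 nm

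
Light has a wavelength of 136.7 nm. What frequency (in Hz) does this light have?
2.1931e+15 Hz

Using the wave equation: c = fλ

Solving for frequency:
f = c/λ = (3×10⁸ m/s) / (136.7×10⁻⁹ m)
f = 2.1931e+15 Hz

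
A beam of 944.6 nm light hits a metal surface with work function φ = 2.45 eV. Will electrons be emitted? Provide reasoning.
No

For photoemission, the photon energy must exceed the work function.

Photon energy: E = hc/λ = 1.3126 eV
Work function: φ = 2.45 eV

Since E_photon (1.3126 eV) < φ (2.45 eV), photoemission will NOT occur.
The threshold wavelength is λ₀ = hc/φ = 506.1 nm.
Since 944.6 nm > 506.1 nm, the photons lack sufficient energy.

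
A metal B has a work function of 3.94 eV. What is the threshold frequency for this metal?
9.5269e+14 Hz

The threshold frequency is when the photon energy equals the work function:
hf₀ = φ

Solving for f₀:
f₀ = φ/h = (3.94 eV × 1.602×10⁻¹⁹ J/eV) / (6.626×10⁻³⁴ J·s)
f₀ = 9.5269e+14 Hz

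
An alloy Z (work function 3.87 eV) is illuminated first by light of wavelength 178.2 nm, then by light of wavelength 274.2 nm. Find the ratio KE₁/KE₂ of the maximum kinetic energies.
4.7380

Using Einstein's equation: KE_max = hc/λ - φ

For λ₁ = 178.2 nm:
E₁ = hc/λ₁ = 6.9576 eV
KE₁ = E₁ - φ = 6.9576 - 3.87 = 3.0876 eV

For λ₂ = 274.2 nm:
E₂ = hc/λ₂ = 4.5217 eV
KE₂ = E₂ - φ = 4.5217 - 3.87 = 0.6517 eV

Ratio: KE₁/KE₂ = 3.0876/0.6517 = 4.7380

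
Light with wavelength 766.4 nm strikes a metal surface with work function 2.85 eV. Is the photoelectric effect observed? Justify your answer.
No

For photoemission, the photon energy must exceed the work function.

Photon energy: E = hc/λ = 1.6177 eV
Work function: φ = 2.85 eV

Since E_photon (1.6177 eV) < φ (2.85 eV), photoemission will NOT occur.
The threshold wavelength is λ₀ = hc/φ = 435.0 nm.
Since 766.4 nm > 435.0 nm, the photons lack sufficient energy.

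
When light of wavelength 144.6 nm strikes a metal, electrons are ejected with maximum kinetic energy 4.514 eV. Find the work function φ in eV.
4.06 eV

From Einstein's photoelectric equation: KE_max = hf - φ = hc/λ - φ

Rearranging for φ:
φ = hc/λ - KE_max

Calculate photon energy:
E_photon = hc/λ = 8.5743 eV

Therefore:
φ = 8.5743 - 4.514 = 4.06 eV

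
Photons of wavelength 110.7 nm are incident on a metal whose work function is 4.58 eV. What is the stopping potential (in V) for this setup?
6.6200 V

The stopping potential V_s satisfies: eV_s = KE_max

First, find KE_max using Einstein's equation:
E_photon = hc/λ = 11.2000 eV
KE_max = E_photon - φ = 11.2000 - 4.58 = 6.6200 eV

Since eV_s = KE_max:
V_s = KE_max/e = 6.6200 V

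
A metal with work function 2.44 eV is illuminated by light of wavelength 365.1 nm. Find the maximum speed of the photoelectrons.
5.7987e+05 m/s

First, find the maximum kinetic energy:
E_photon = hc/λ = 3.3959 eV
KE_max = E_photon - φ = 3.3959 - 2.44 = 0.9559 eV

Convert to Joules: KE_max = 0.9559 × 1.602×10⁻¹⁹ J = 1.5315e-19 J

Then use KE = ½mv² to find velocity:
v = √(2·KE/m) = √(2 × 1.5315e-19 J / 9.109e-31 kg)
v = 5.7987e+05 m/s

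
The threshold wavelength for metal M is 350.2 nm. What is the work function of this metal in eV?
3.54 eV

At the threshold wavelength, photon energy equals work function:
φ = hc/λ₀

Calculating:
φ = (6.626×10⁻³⁴ J·s)(3×10⁸ m/s) / (350.2×10⁻⁹ m)
φ = 3.54 eV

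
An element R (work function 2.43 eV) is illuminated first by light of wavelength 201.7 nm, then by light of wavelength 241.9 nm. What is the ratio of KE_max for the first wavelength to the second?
1.3790

Using Einstein's equation: KE_max = hc/λ - φ

For λ₁ = 201.7 nm:
E₁ = hc/λ₁ = 6.1470 eV
KE₁ = E₁ - φ = 6.1470 - 2.43 = 3.7170 eV

For λ₂ = 241.9 nm:
E₂ = hc/λ₂ = 5.1254 eV
KE₂ = E₂ - φ = 5.1254 - 2.43 = 2.6954 eV

Ratio: KE₁/KE₂ = 3.7170/2.6954 = 1.3790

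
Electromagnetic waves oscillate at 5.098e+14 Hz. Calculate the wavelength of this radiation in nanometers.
588.06 nm

Using the wave equation: c = fλ

Solving for wavelength:
λ = c/f = (3×10⁸ m/s) / (5.098e+14 Hz)
λ = 588.06 nm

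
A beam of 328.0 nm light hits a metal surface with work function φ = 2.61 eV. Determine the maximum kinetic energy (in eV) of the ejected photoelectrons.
1.1700 eV

Using Einstein's photoelectric equation: KE_max = hf - φ = hc/λ - φ

First, calculate the photon energy:
E_photon = hc/λ = (6.626×10⁻³⁴ J·s)(3×10⁸ m/s) / (328.0×10⁻⁹ m)
E_photon = 3.7800 eV

Then, the maximum kinetic energy:
KE_max = E_photon - φ = 3.7800 eV - 2.61 eV = 1.1700 eV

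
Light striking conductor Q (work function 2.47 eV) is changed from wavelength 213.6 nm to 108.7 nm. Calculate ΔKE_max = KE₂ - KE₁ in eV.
5.6016 eV

Using Einstein's equation: KE_max = hc/λ - φ

For λ₁ = 213.6 nm:
KE₁ = hc/λ₁ - φ = 5.8045 - 2.47 = 3.3345 eV

For λ₂ = 108.7 nm:
KE₂ = hc/λ₂ - φ = 11.4061 - 2.47 = 8.9361 eV

Change in KE:
ΔKE = KE₂ - KE₁ = 8.9361 - 3.3345 = 5.6016 eV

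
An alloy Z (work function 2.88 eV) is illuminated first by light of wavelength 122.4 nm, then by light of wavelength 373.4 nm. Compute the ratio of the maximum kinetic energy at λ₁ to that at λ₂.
16.4605

Using Einstein's equation: KE_max = hc/λ - φ

For λ₁ = 122.4 nm:
E₁ = hc/λ₁ = 10.1294 eV
KE₁ = E₁ - φ = 10.1294 - 2.88 = 7.2494 eV

For λ₂ = 373.4 nm:
E₂ = hc/λ₂ = 3.3204 eV
KE₂ = E₂ - φ = 3.3204 - 2.88 = 0.4404 eV

Ratio: KE₁/KE₂ = 7.2494/0.4404 = 16.4605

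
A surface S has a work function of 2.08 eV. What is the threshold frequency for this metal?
5.0294e+14 Hz

The threshold frequency is when the photon energy equals the work function:
hf₀ = φ

Solving for f₀:
f₀ = φ/h = (2.08 eV × 1.602×10⁻¹⁹ J/eV) / (6.626×10⁻³⁴ J·s)
f₀ = 5.0294e+14 Hz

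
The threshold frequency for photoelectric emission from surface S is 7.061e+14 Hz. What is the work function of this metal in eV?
2.92 eV

At the threshold frequency, photon energy equals work function:
φ = hf₀

Calculating:
φ = (6.626×10⁻³⁴ J·s)(7.061e+14 Hz)
φ = 2.92 eV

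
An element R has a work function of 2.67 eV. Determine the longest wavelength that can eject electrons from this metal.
464.36 nm

The threshold wavelength is when the photon energy equals the work function:
hc/λ₀ = φ

Solving for λ₀:
λ₀ = hc/φ = (6.626×10⁻³⁴ J·s)(3×10⁸ m/s) / (2.67 eV × 1.602×10⁻¹⁹ J/eV)
λ₀ = 464.36 nm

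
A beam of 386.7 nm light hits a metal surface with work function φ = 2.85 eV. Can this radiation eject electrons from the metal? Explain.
Yes

For photoemission, the photon energy must exceed the work function.

Photon energy: E = hc/λ = 3.2062 eV
Work function: φ = 2.85 eV

Since E_photon (3.2062 eV) > φ (2.85 eV), photoemission WILL occur.
The threshold wavelength is λ₀ = hc/φ = 435.0 nm.
Since 386.7 nm < 435.0 nm, the light has sufficient energy.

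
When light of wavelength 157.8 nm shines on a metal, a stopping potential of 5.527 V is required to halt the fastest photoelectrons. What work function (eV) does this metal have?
2.33 eV

The stopping potential gives the maximum kinetic energy: KE_max = eV_s = 5.527 eV

From Einstein's photoelectric equation: KE_max = hc/λ - φ
Rearranging: φ = hc/λ - KE_max

Calculate photon energy:
E_photon = hc/λ = (6.626×10⁻³⁴ J·s)(3×10⁸ m/s) / (157.8×10⁻⁹ m) = 7.8570 eV

Therefore:
φ = 7.8570 - 5.527 = 2.33 eV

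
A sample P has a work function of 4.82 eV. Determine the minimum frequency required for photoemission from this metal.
1.1655e+15 Hz

The threshold frequency is when the photon energy equals the work function:
hf₀ = φ

Solving for f₀:
f₀ = φ/h = (4.82 eV × 1.602×10⁻¹⁹ J/eV) / (6.626×10⁻³⁴ J·s)
f₀ = 1.1655e+15 Hz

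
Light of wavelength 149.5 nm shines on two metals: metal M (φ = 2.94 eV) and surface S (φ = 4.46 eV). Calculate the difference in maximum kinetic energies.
1.5200 eV

Using KE_max = hc/λ - φ for each metal:

Photon energy: E = hc/λ = 8.2933 eV

For metal M (φ₁ = 2.94 eV):
KE₁ = E - φ₁ = 8.2933 - 2.94 = 5.3533 eV

For surface S (φ₂ = 4.46 eV):
KE₂ = E - φ₂ = 8.2933 - 4.46 = 3.8333 eV

Difference:
ΔKE = KE₁ - KE₂ = 5.3533 - 3.8333 = 1.5200 eV

Note: The difference equals the difference in work functions: 4.46 - 2.94 = 1.52 eV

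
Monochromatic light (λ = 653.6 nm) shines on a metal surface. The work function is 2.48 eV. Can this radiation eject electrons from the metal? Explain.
No

For photoemission, the photon energy must exceed the work function.

Photon energy: E = hc/λ = 1.8969 eV
Work function: φ = 2.48 eV

Since E_photon (1.8969 eV) < φ (2.48 eV), photoemission will NOT occur.
The threshold wavelength is λ₀ = hc/φ = 499.9 nm.
Since 653.6 nm > 499.9 nm, the photons lack sufficient energy.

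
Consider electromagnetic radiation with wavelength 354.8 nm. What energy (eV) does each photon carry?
3.4945 eV

Using E = hf = hc/λ:

E = hc/λ = (6.626×10⁻³⁴ J·s)(3×10⁸ m/s) / (354.8×10⁻⁹ m)
E = 3.4945 eV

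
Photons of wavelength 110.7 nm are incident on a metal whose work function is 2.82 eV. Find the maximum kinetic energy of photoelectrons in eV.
8.3800 eV

Using Einstein's photoelectric equation: KE_max = hf - φ = hc/λ - φ

First, calculate the photon energy:
E_photon = hc/λ = (6.626×10⁻³⁴ J·s)(3×10⁸ m/s) / (110.7×10⁻⁹ m)
E_photon = 11.2000 eV

Then, the maximum kinetic energy:
KE_max = E_photon - φ = 11.2000 eV - 2.82 eV = 8.3800 eV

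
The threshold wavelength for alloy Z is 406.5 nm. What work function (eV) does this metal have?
3.05 eV

At the threshold wavelength, photon energy equals work function:
φ = hc/λ₀

Calculating:
φ = (6.626×10⁻³⁴ J·s)(3×10⁸ m/s) / (406.5×10⁻⁹ m)
φ = 3.05 eV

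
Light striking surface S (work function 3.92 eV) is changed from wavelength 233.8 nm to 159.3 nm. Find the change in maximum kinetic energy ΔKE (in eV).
2.4801 eV

Using Einstein's equation: KE_max = hc/λ - φ

For λ₁ = 233.8 nm:
KE₁ = hc/λ₁ - φ = 5.3030 - 3.92 = 1.3830 eV

For λ₂ = 159.3 nm:
KE₂ = hc/λ₂ - φ = 7.7831 - 3.92 = 3.8631 eV

Change in KE:
ΔKE = KE₂ - KE₁ = 3.8631 - 1.3830 = 2.4801 eV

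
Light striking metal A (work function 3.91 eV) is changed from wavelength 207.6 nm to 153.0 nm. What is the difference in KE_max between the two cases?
2.1313 eV

Using Einstein's equation: KE_max = hc/λ - φ

For λ₁ = 207.6 nm:
KE₁ = hc/λ₁ - φ = 5.9723 - 3.91 = 2.0623 eV

For λ₂ = 153.0 nm:
KE₂ = hc/λ₂ - φ = 8.1035 - 3.91 = 4.1935 eV

Change in KE:
ΔKE = KE₂ - KE₁ = 4.1935 - 2.0623 = 2.1313 eV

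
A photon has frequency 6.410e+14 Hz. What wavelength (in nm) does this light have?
467.69 nm

Using the wave equation: c = fλ

Solving for wavelength:
λ = c/f = (3×10⁸ m/s) / (6.410e+14 Hz)
λ = 467.69 nm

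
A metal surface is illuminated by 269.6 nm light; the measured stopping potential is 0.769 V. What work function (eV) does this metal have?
3.83 eV

The stopping potential gives the maximum kinetic energy: KE_max = eV_s = 0.769 eV

From Einstein's photoelectric equation: KE_max = hc/λ - φ
Rearranging: φ = hc/λ - KE_max

Calculate photon energy:
E_photon = hc/λ = (6.626×10⁻³⁴ J·s)(3×10⁸ m/s) / (269.6×10⁻⁹ m) = 4.5988 eV

Therefore:
φ = 4.5988 - 0.769 = 3.83 eV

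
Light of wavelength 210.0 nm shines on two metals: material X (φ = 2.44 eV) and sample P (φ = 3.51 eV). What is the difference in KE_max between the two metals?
1.0700 eV

Using KE_max = hc/λ - φ for each metal:

Photon energy: E = hc/λ = 5.9040 eV

For material X (φ₁ = 2.44 eV):
KE₁ = E - φ₁ = 5.9040 - 2.44 = 3.4640 eV

For sample P (φ₂ = 3.51 eV):
KE₂ = E - φ₂ = 5.9040 - 3.51 = 2.3940 eV

Difference:
ΔKE = KE₁ - KE₂ = 3.4640 - 2.3940 = 1.0700 eV

Note: The difference equals the difference in work functions: 3.51 - 2.44 = 1.07 eV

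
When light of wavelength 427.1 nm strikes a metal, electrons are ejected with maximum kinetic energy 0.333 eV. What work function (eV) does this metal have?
2.57 eV

From Einstein's photoelectric equation: KE_max = hf - φ = hc/λ - φ

Rearranging for φ:
φ = hc/λ - KE_max

Calculate photon energy:
E_photon = hc/λ = 2.9029 eV

Therefore:
φ = 2.9029 - 0.333 = 2.57 eV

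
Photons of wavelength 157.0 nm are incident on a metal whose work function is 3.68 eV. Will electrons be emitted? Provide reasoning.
Yes

For photoemission, the photon energy must exceed the work function.

Photon energy: E = hc/λ = 7.8971 eV
Work function: φ = 3.68 eV

Since E_photon (7.8971 eV) > φ (3.68 eV), photoemission WILL occur.
The threshold wavelength is λ₀ = hc/φ = 336.9 nm.
Since 157.0 nm < 336.9 nm, the light has sufficient energy.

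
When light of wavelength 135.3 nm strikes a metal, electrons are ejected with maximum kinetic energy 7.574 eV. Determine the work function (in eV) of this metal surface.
1.59 eV

From Einstein's photoelectric equation: KE_max = hf - φ = hc/λ - φ

Rearranging for φ:
φ = hc/λ - KE_max

Calculate photon energy:
E_photon = hc/λ = 9.1637 eV

Therefore:
φ = 9.1637 - 7.574 = 1.59 eV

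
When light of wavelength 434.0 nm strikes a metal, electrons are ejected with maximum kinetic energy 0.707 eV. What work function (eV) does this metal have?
2.15 eV

From Einstein's photoelectric equation: KE_max = hf - φ = hc/λ - φ

Rearranging for φ:
φ = hc/λ - KE_max

Calculate photon energy:
E_photon = hc/λ = 2.8568 eV

Therefore:
φ = 2.8568 - 0.707 = 2.15 eV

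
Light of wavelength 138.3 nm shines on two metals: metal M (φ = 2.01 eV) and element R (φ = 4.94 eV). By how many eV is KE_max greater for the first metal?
2.9300 eV

Using KE_max = hc/λ - φ for each metal:

Photon energy: E = hc/λ = 8.9649 eV

For metal M (φ₁ = 2.01 eV):
KE₁ = E - φ₁ = 8.9649 - 2.01 = 6.9549 eV

For element R (φ₂ = 4.94 eV):
KE₂ = E - φ₂ = 8.9649 - 4.94 = 4.0249 eV

Difference:
ΔKE = KE₁ - KE₂ = 6.9549 - 4.0249 = 2.9300 eV

Note: The difference equals the difference in work functions: 4.94 - 2.01 = 2.93 eV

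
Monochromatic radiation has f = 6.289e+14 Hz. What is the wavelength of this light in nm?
476.69 nm

Using the wave equation: c = fλ

Solving for wavelength:
λ = c/f = (3×10⁸ m/s) / (6.289e+14 Hz)
λ = 476.69 nm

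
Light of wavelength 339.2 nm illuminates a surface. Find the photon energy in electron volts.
3.6552 eV

Using E = hf = hc/λ:

E = hc/λ = (6.626×10⁻³⁴ J·s)(3×10⁸ m/s) / (339.2×10⁻⁹ m)
E = 3.6552 eV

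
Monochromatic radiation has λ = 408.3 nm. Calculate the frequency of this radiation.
7.3425e+14 Hz

Using the wave equation: c = fλ

Solving for frequency:
f = c/λ = (3×10⁸ m/s) / (408.3×10⁻⁹ m)
f = 7.3425e+14 Hz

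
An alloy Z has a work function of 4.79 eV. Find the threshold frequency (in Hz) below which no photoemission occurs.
1.1582e+15 Hz

The threshold frequency is when the photon energy equals the work function:
hf₀ = φ

Solving for f₀:
f₀ = φ/h = (4.79 eV × 1.602×10⁻¹⁹ J/eV) / (6.626×10⁻³⁴ J·s)
f₀ = 1.1582e+15 Hz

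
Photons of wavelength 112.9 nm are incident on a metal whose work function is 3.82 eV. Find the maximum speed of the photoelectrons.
1.5872e+06 m/s

First, find the maximum kinetic energy:
E_photon = hc/λ = 10.9818 eV
KE_max = E_photon - φ = 10.9818 - 3.82 = 7.1618 eV

Convert to Joules: KE_max = 7.1618 × 1.602×10⁻¹⁹ J = 1.1474e-18 J

Then use KE = ½mv² to find velocity:
v = √(2·KE/m) = √(2 × 1.1474e-18 J / 9.109e-31 kg)
v = 1.5872e+06 m/s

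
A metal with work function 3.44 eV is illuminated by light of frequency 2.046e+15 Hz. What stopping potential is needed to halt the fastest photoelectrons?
5.0216 V

The stopping potential V_s satisfies: eV_s = KE_max

First, find KE_max using Einstein's equation:
E_photon = hf = (6.626×10⁻³⁴ J·s)(2.046e+15 Hz) = 8.4616 eV
KE_max = E_photon - φ = 8.4616 - 3.44 = 5.0216 eV

Since eV_s = KE_max:
V_s = KE_max/e = 5.0216 V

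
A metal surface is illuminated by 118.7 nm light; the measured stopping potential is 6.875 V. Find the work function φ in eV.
3.57 eV

The stopping potential gives the maximum kinetic energy: KE_max = eV_s = 6.875 eV

From Einstein's photoelectric equation: KE_max = hc/λ - φ
Rearranging: φ = hc/λ - KE_max

Calculate photon energy:
E_photon = hc/λ = (6.626×10⁻³⁴ J·s)(3×10⁸ m/s) / (118.7×10⁻⁹ m) = 10.4452 eV

Therefore:
φ = 10.4452 - 6.875 = 3.57 eV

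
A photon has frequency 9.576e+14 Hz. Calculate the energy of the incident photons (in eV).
3.9603 eV

Using E = hf:

E = hf = (6.626×10⁻³⁴ J·s)(9.576e+14 Hz)
E = 3.9603 eV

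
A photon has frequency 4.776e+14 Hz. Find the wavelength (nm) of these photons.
627.71 nm

Using the wave equation: c = fλ

Solving for wavelength:
λ = c/f = (3×10⁸ m/s) / (4.776e+14 Hz)
λ = 627.71 nm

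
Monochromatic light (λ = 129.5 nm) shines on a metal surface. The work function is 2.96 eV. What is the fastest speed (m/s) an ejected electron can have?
1.5253e+06 m/s

First, find the maximum kinetic energy:
E_photon = hc/λ = 9.5741 eV
KE_max = E_photon - φ = 9.5741 - 2.96 = 6.6141 eV

Convert to Joules: KE_max = 6.6141 × 1.602×10⁻¹⁹ J = 1.0597e-18 J

Then use KE = ½mv² to find velocity:
v = √(2·KE/m) = √(2 × 1.0597e-18 J / 9.109e-31 kg)
v = 1.5253e+06 m/s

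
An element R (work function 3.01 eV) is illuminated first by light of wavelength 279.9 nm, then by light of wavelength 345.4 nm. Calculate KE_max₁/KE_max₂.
2.4493

Using Einstein's equation: KE_max = hc/λ - φ

For λ₁ = 279.9 nm:
E₁ = hc/λ₁ = 4.4296 eV
KE₁ = E₁ - φ = 4.4296 - 3.01 = 1.4196 eV

For λ₂ = 345.4 nm:
E₂ = hc/λ₂ = 3.5896 eV
KE₂ = E₂ - φ = 3.5896 - 3.01 = 0.5796 eV

Ratio: KE₁/KE₂ = 1.4196/0.5796 = 2.4493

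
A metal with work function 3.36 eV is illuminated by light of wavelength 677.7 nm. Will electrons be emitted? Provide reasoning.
No

For photoemission, the photon energy must exceed the work function.

Photon energy: E = hc/λ = 1.8295 eV
Work function: φ = 3.36 eV

Since E_photon (1.8295 eV) < φ (3.36 eV), photoemission will NOT occur.
The threshold wavelength is λ₀ = hc/φ = 369.0 nm.
Since 677.7 nm > 369.0 nm, the photons lack sufficient energy.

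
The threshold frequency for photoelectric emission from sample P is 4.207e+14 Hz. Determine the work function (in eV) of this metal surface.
1.74 eV

At the threshold frequency, photon energy equals work function:
φ = hf₀

Calculating:
φ = (6.626×10⁻³⁴ J·s)(4.207e+14 Hz)
φ = 1.74 eV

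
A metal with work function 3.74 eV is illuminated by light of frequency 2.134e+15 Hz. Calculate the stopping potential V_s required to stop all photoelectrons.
5.0855 V

The stopping potential V_s satisfies: eV_s = KE_max

First, find KE_max using Einstein's equation:
E_photon = hf = (6.626×10⁻³⁴ J·s)(2.134e+15 Hz) = 8.8255 eV
KE_max = E_photon - φ = 8.8255 - 3.74 = 5.0855 eV

Since eV_s = KE_max:
V_s = KE_max/e = 5.0855 V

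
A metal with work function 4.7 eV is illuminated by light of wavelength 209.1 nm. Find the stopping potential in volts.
1.2294 V

The stopping potential V_s satisfies: eV_s = KE_max

First, find KE_max using Einstein's equation:
E_photon = hc/λ = 5.9294 eV
KE_max = E_photon - φ = 5.9294 - 4.7 = 1.2294 eV

Since eV_s = KE_max:
V_s = KE_max/e = 1.2294 V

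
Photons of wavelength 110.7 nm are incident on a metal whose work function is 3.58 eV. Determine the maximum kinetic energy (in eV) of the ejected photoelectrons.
7.6200 eV

Using Einstein's photoelectric equation: KE_max = hf - φ = hc/λ - φ

First, calculate the photon energy:
E_photon = hc/λ = (6.626×10⁻³⁴ J·s)(3×10⁸ m/s) / (110.7×10⁻⁹ m)
E_photon = 11.2000 eV

Then, the maximum kinetic energy:
KE_max = E_photon - φ = 11.2000 eV - 3.58 eV = 7.6200 eV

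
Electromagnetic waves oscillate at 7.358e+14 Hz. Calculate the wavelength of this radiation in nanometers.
407.44 nm

Using the wave equation: c = fλ

Solving for wavelength:
λ = c/f = (3×10⁸ m/s) / (7.358e+14 Hz)
λ = 407.44 nm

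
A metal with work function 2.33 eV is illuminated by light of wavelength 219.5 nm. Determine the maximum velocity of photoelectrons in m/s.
1.0804e+06 m/s

First, find the maximum kinetic energy:
E_photon = hc/λ = 5.6485 eV
KE_max = E_photon - φ = 5.6485 - 2.33 = 3.3185 eV

Convert to Joules: KE_max = 3.3185 × 1.602×10⁻¹⁹ J = 5.3168e-19 J

Then use KE = ½mv² to find velocity:
v = √(2·KE/m) = √(2 × 5.3168e-19 J / 9.109e-31 kg)
v = 1.0804e+06 m/s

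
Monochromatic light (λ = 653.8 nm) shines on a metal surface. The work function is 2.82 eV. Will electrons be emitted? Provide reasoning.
No

For photoemission, the photon energy must exceed the work function.

Photon energy: E = hc/λ = 1.8964 eV
Work function: φ = 2.82 eV

Since E_photon (1.8964 eV) < φ (2.82 eV), photoemission will NOT occur.
The threshold wavelength is λ₀ = hc/φ = 439.7 nm.
Since 653.8 nm > 439.7 nm, the photons lack sufficient energy.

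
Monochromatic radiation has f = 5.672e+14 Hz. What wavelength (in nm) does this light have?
528.55 nm

Using the wave equation: c = fλ

Solving for wavelength:
λ = c/f = (3×10⁸ m/s) / (5.672e+14 Hz)
λ = 528.55 nm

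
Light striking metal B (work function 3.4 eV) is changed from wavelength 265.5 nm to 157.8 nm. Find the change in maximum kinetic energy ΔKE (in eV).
3.1872 eV

Using Einstein's equation: KE_max = hc/λ - φ

For λ₁ = 265.5 nm:
KE₁ = hc/λ₁ - φ = 4.6698 - 3.4 = 1.2698 eV

For λ₂ = 157.8 nm:
KE₂ = hc/λ₂ - φ = 7.8570 - 3.4 = 4.4570 eV

Change in KE:
ΔKE = KE₂ - KE₁ = 4.4570 - 1.2698 = 3.1872 eV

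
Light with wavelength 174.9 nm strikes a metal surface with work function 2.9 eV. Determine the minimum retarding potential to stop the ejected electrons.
4.1889 V

The stopping potential V_s satisfies: eV_s = KE_max

First, find KE_max using Einstein's equation:
E_photon = hc/λ = 7.0889 eV
KE_max = E_photon - φ = 7.0889 - 2.9 = 4.1889 eV

Since eV_s = KE_max:
V_s = KE_max/e = 4.1889 V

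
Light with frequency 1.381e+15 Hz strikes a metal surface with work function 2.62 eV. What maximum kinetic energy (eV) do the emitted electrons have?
3.0914 eV

Using Einstein's photoelectric equation: KE_max = hf - φ

First, calculate the photon energy:
E_photon = hf = (6.626×10⁻³⁴ J·s)(1.381e+15 Hz)
E_photon = 5.7114 eV

Then, the maximum kinetic energy:
KE_max = E_photon - φ = 5.7114 eV - 2.62 eV = 3.0914 eV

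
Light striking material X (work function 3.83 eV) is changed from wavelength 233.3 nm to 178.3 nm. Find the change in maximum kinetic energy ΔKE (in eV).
1.6393 eV

Using Einstein's equation: KE_max = hc/λ - φ

For λ₁ = 233.3 nm:
KE₁ = hc/λ₁ - φ = 5.3144 - 3.83 = 1.4844 eV

For λ₂ = 178.3 nm:
KE₂ = hc/λ₂ - φ = 6.9537 - 3.83 = 3.1237 eV

Change in KE:
ΔKE = KE₂ - KE₁ = 3.1237 - 1.4844 = 1.6393 eV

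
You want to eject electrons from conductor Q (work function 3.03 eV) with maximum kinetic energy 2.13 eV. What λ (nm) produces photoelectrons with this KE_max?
240.28 nm

From Einstein's equation: KE_max = hc/λ - φ

Rearranging for λ:
hc/λ = KE_max + φ
λ = hc/(KE_max + φ)

Required photon energy:
E_photon = KE_max + φ = 2.13 + 3.03 = 5.16 eV

Required wavelength:
λ = hc/E_photon = (6.626×10⁻³⁴)(3×10⁸) / (5.16 × 1.602×10⁻¹⁹)
λ = 240.28 nm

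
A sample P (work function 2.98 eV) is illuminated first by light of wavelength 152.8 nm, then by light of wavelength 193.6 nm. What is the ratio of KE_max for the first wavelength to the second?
1.4994

Using Einstein's equation: KE_max = hc/λ - φ

For λ₁ = 152.8 nm:
E₁ = hc/λ₁ = 8.1141 eV
KE₁ = E₁ - φ = 8.1141 - 2.98 = 5.1341 eV

For λ₂ = 193.6 nm:
E₂ = hc/λ₂ = 6.4041 eV
KE₂ = E₂ - φ = 6.4041 - 2.98 = 3.4241 eV

Ratio: KE₁/KE₂ = 5.1341/3.4241 = 1.4994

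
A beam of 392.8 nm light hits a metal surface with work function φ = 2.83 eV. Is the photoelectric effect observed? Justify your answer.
Yes

For photoemission, the photon energy must exceed the work function.

Photon energy: E = hc/λ = 3.1564 eV
Work function: φ = 2.83 eV

Since E_photon (3.1564 eV) > φ (2.83 eV), photoemission WILL occur.
The threshold wavelength is λ₀ = hc/φ = 438.1 nm.
Since 392.8 nm < 438.1 nm, the light has sufficient energy.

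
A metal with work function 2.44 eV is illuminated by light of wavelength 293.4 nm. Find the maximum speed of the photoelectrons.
7.9257e+05 m/s

First, find the maximum kinetic energy:
E_photon = hc/λ = 4.2258 eV
KE_max = E_photon - φ = 4.2258 - 2.44 = 1.7858 eV

Convert to Joules: KE_max = 1.7858 × 1.602×10⁻¹⁹ J = 2.8611e-19 J

Then use KE = ½mv² to find velocity:
v = √(2·KE/m) = √(2 × 2.8611e-19 J / 9.109e-31 kg)
v = 7.9257e+05 m/s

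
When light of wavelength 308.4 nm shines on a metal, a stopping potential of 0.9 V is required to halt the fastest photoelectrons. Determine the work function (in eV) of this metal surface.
3.12 eV

The stopping potential gives the maximum kinetic energy: KE_max = eV_s = 0.9 eV

From Einstein's photoelectric equation: KE_max = hc/λ - φ
Rearranging: φ = hc/λ - KE_max

Calculate photon energy:
E_photon = hc/λ = (6.626×10⁻³⁴ J·s)(3×10⁸ m/s) / (308.4×10⁻⁹ m) = 4.0202 eV

Therefore:
φ = 4.0202 - 0.9 = 3.12 eV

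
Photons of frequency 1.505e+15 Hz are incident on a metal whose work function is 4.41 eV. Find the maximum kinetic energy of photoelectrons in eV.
1.8142 eV

Using Einstein's photoelectric equation: KE_max = hf - φ

First, calculate the photon energy:
E_photon = hf = (6.626×10⁻³⁴ J·s)(1.505e+15 Hz)
E_photon = 6.2242 eV

Then, the maximum kinetic energy:
KE_max = E_photon - φ = 6.2242 eV - 4.41 eV = 1.8142 eV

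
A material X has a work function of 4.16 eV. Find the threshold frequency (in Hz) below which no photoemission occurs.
1.0059e+15 Hz

The threshold frequency is when the photon energy equals the work function:
hf₀ = φ

Solving for f₀:
f₀ = φ/h = (4.16 eV × 1.602×10⁻¹⁹ J/eV) / (6.626×10⁻³⁴ J·s)
f₀ = 1.0059e+15 Hz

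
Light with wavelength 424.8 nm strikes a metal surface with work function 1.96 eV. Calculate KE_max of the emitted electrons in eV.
0.9586 eV

Using Einstein's photoelectric equation: KE_max = hf - φ = hc/λ - φ

First, calculate the photon energy:
E_photon = hc/λ = (6.626×10⁻³⁴ J·s)(3×10⁸ m/s) / (424.8×10⁻⁹ m)
E_photon = 2.9186 eV

Then, the maximum kinetic energy:
KE_max = E_photon - φ = 2.9186 eV - 1.96 eV = 0.9586 eV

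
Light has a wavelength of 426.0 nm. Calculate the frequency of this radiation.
7.0374e+14 Hz

Using the wave equation: c = fλ

Solving for frequency:
f = c/λ = (3×10⁸ m/s) / (426.0×10⁻⁹ m)
f = 7.0374e+14 Hz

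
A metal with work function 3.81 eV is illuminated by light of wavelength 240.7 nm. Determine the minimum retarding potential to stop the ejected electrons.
1.3410 V

The stopping potential V_s satisfies: eV_s = KE_max

First, find KE_max using Einstein's equation:
E_photon = hc/λ = 5.1510 eV
KE_max = E_photon - φ = 5.1510 - 3.81 = 1.3410 eV

Since eV_s = KE_max:
V_s = KE_max/e = 1.3410 V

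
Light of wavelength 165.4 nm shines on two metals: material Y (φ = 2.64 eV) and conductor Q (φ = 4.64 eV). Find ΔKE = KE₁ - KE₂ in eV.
2.0000 eV

Using KE_max = hc/λ - φ for each metal:

Photon energy: E = hc/λ = 7.4960 eV

For material Y (φ₁ = 2.64 eV):
KE₁ = E - φ₁ = 7.4960 - 2.64 = 4.8560 eV

For conductor Q (φ₂ = 4.64 eV):
KE₂ = E - φ₂ = 7.4960 - 4.64 = 2.8560 eV

Difference:
ΔKE = KE₁ - KE₂ = 4.8560 - 2.8560 = 2.0000 eV

Note: The difference equals the difference in work functions: 4.64 - 2.64 = 2.00 eV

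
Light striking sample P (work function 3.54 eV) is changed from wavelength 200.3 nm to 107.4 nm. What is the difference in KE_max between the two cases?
5.3542 eV

Using Einstein's equation: KE_max = hc/λ - φ

For λ₁ = 200.3 nm:
KE₁ = hc/λ₁ - φ = 6.1899 - 3.54 = 2.6499 eV

For λ₂ = 107.4 nm:
KE₂ = hc/λ₂ - φ = 11.5442 - 3.54 = 8.0042 eV

Change in KE:
ΔKE = KE₂ - KE₁ = 8.0042 - 2.6499 = 5.3542 eV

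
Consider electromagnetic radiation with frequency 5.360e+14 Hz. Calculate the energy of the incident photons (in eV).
2.2167 eV

Using E = hf:

E = hf = (6.626×10⁻³⁴ J·s)(5.360e+14 Hz)
E = 2.2167 eV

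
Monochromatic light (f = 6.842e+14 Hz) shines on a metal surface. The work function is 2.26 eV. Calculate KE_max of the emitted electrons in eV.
0.5696 eV

Using Einstein's photoelectric equation: KE_max = hf - φ

First, calculate the photon energy:
E_photon = hf = (6.626×10⁻³⁴ J·s)(6.842e+14 Hz)
E_photon = 2.8296 eV

Then, the maximum kinetic energy:
KE_max = E_photon - φ = 2.8296 eV - 2.26 eV = 0.5696 eV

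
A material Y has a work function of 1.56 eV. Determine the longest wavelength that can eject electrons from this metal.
794.77 nm

The threshold wavelength is when the photon energy equals the work function:
hc/λ₀ = φ

Solving for λ₀:
λ₀ = hc/φ = (6.626×10⁻³⁴ J·s)(3×10⁸ m/s) / (1.56 eV × 1.602×10⁻¹⁹ J/eV)
λ₀ = 794.77 nm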